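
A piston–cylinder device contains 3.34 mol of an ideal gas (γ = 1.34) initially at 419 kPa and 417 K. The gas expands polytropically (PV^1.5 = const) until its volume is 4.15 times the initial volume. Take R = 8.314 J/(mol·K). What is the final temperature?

205 K

V₁ = nRT₁/P₁ = 3.34×8.314×417/419 = 27.6 L.
Polytropic n=1.5: T₂ = T₁(V₁/V₂)^(n−1) = 417×(0.241)^0.50 = 205 K; P₂ = P₁(V₁/V₂)^n = 49.6 kPa.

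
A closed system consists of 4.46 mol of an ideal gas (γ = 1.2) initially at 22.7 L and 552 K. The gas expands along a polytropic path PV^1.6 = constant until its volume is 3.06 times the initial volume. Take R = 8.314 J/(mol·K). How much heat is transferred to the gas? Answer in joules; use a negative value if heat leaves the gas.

-33400 J

P₁ = nRT₁/V₁ = 4.46×8.314×552/22.7 = 902 kPa.
Polytropic n=1.6: T₂ = T₁(V₁/V₂)^(n−1) = 552×(0.327)^0.60 = 282 K; P₂ = P₁(V₁/V₂)^n = 151 kPa.
W = (P₁V₁−P₂V₂)/(n−1) = (902×22.7−151×69.5)/0.60 = 16700 J.
ΔU = nCvΔT = 4.46×41.6×(282−552) = -50000 J.
Q = ΔU + W = -33400 J.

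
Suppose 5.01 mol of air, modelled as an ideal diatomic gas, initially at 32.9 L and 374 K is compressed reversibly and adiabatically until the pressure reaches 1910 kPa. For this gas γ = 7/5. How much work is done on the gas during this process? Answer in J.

19100 J

P₁ = nRT₁/V₁ = 5.01×8.314×374/32.9 = 474 kPa.
Adiabatic: T₂/T₁ = (P₂/P₁)^((γ−1)/γ) ⇒ T₂ = 374×(4.03)^0.286 = 557 K; V₂ = 12.1 L.
ΔU = nCvΔT = 5.01×20.8×(557−374) = 19100 J.
Q = 0 for an adiabatic process, so W = −ΔU = -19100 J.
Work done on the gas = −W_by = 19100 J.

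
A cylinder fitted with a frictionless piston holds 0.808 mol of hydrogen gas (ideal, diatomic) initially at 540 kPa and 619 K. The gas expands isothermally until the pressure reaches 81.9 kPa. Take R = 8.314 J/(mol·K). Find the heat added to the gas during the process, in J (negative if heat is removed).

V₁ = nRT₁/P₁ = 0.808×8.314×619/540 = 7.70 L.
Isothermal: T stays 619 K; PV = const ⇒ V₂ = 50.8 L, P₂ = 81.9 kPa.
ΔU = 0 (ideal gas, T constant).
W = nRT ln(V₂/V₁) = 0.808×8.314×619×ln(6.59) = 7840 J.
Q = ΔU + W = 7840 J.

7840 J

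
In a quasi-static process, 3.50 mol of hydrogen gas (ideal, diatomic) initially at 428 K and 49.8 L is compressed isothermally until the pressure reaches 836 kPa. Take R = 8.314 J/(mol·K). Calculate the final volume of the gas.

14.9 L

P₁ = nRT₁/V₁ = 3.50×8.314×428/49.8 = 250 kPa.
Isothermal: T stays 428 K; PV = const ⇒ V₂ = 14.9 L, P₂ = 836 kPa.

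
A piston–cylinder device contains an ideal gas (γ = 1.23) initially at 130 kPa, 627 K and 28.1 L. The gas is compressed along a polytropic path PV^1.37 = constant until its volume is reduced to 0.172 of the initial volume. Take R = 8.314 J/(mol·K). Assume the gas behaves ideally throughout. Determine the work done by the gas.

n = P₁V₁/(RT₁) = 130×28.1/(8.314×627) = 0.701 mol.
Polytropic n=1.37: T₂ = T₁(V₁/V₂)^(n−1) = 627×(5.81)^0.37 = 1200 K; P₂ = P₁(V₁/V₂)^n = 1450 kPa.
W = (P₁V₁−P₂V₂)/(n−1) = (130×28.1−1450×4.83)/0.37 = -9060 J.

-9060 J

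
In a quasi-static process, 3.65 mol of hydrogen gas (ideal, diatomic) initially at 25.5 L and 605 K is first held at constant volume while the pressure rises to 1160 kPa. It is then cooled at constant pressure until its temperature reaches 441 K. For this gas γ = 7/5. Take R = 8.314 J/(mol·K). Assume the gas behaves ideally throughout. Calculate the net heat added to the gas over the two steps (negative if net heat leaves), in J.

-28600 J

P₁ = nRT₁/V₁ = 3.65×8.314×605/25.5 = 720 kPa.
Step 1 — Isochoric: V stays 25.5 L; P/T = const ⇒ T₂ = 975 K, P₂ = 1160 kPa.
W = 0 (no volume change).
ΔU = nCvΔT = 3.65×20.8×(975−605) = 28100 J.
Q = ΔU = 28100 J.
State after step 1: P = 1160 kPa, V = 25.5 L, T = 975 K.
Step 2 — Isobaric: P stays 1160 kPa; V/T = const ⇒ T₂ = 441 K, V₂ = 11.5 L.
W = PΔV = 1160×(11.5−25.5) kPa·L = -16200 J.
ΔU = nCvΔT = 3.65×20.8×(441−975) = -40500 J.
Q = ΔU + W = nCpΔT = -56700 J.
Net over both steps: W = -16200 J, Q = -28600 J, ΔU = -12400 J.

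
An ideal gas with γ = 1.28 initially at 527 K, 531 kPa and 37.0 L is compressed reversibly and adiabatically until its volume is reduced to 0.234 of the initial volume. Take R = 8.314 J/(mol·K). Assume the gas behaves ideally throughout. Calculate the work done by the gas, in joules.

-35200 J

n = P₁V₁/(RT₁) = 531×37.0/(8.314×527) = 4.48 mol.
Adiabatic: TV^(γ−1) = const ⇒ T₂ = 527×(4.27)^0.280 = 791 K; PV^γ = const ⇒ P₂ = 3410 kPa.
ΔU = nCvΔT = 4.48×29.7×(791−527) = 35200 J.
Q = 0 for an adiabatic process, so W = −ΔU = -35200 J.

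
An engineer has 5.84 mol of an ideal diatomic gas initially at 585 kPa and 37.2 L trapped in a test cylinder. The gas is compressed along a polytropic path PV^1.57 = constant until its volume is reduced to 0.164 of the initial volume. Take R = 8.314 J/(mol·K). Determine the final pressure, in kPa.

T₁ = P₁V₁/(nR) = 585×37.2/(5.84×8.314) = 448 K.
Polytropic n=1.57: T₂ = T₁(V₁/V₂)^(n−1) = 448×(6.10)^0.57 = 1260 K; P₂ = P₁(V₁/V₂)^n = 10000 kPa.

10000 kPa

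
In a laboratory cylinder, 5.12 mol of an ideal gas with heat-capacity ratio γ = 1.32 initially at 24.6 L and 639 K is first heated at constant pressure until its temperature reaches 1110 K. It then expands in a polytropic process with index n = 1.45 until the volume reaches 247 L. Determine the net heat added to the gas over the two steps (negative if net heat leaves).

P₁ = nRT₁/V₁ = 5.12×8.314×639/24.6 = 1110 kPa.
Step 1 — Isobaric: P stays 1110 kPa; V/T = const ⇒ T₂ = 1110 K, V₂ = 42.7 L.
W = PΔV = 1110×(42.7−24.6) kPa·L = 20000 J.
ΔU = nCvΔT = 5.12×26.0×(1110−639) = 62700 J.
Q = ΔU + W = nCpΔT = 82700 J.
State after step 1: P = 1110 kPa, V = 42.7 L, T = 1110 K.
Step 2 — Polytropic n=1.45: T₂ = T₁(V₁/V₂)^(n−1) = 1110×(0.173)^0.45 = 504 K; P₂ = P₁(V₁/V₂)^n = 86.9 kPa.
W = (P₁V₁−P₂V₂)/(n−1) = (1110×42.7−86.9×247)/0.45 = 57300 J.
ΔU = nCvΔT = 5.12×26.0×(504−1110) = -80600 J.
Q = ΔU + W = -23300 J.
Net over both steps: W = 77400 J, Q = 59400 J, ΔU = -18000 J.

59400 J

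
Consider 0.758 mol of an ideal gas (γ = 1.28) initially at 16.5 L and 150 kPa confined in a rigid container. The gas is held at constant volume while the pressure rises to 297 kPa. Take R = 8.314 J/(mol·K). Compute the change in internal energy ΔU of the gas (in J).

T₁ = P₁V₁/(nR) = 150×16.5/(0.758×8.314) = 393 K.
Isochoric: V stays 16.5 L; P/T = const ⇒ T₂ = 778 K, P₂ = 297 kPa.
For an ideal gas ΔU = nCvΔT with Cv = R/(γ−1) = 29.7 J/(mol·K).
ΔU = 0.758×29.7×(778−393) = 8660 J.

8660 J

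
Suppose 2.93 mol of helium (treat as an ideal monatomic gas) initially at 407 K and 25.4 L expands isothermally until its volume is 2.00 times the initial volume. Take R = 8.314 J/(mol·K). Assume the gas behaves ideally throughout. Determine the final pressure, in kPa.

195 kPa

P₁ = nRT₁/V₁ = 2.93×8.314×407/25.4 = 390 kPa.
Isothermal: T stays 407 K; PV = const ⇒ V₂ = 50.8 L, P₂ = 195 kPa.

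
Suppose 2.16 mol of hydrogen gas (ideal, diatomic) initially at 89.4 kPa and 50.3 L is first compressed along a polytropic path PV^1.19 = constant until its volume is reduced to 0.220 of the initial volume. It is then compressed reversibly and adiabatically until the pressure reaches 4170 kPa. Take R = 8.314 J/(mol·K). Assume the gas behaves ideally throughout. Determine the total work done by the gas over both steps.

-19800 J

T₁ = P₁V₁/(nR) = 89.4×50.3/(2.16×8.314) = 250 K.
Step 1 — Polytropic n=1.19: T₂ = T₁(V₁/V₂)^(n−1) = 250×(4.55)^0.19 = 334 K; P₂ = P₁(V₁/V₂)^n = 542 kPa.
W = (P₁V₁−P₂V₂)/(n−1) = (89.4×50.3−542×11.1)/0.19 = -7890 J.
ΔU = nCvΔT = 2.16×20.8×(334−250) = 3750 J.
Q = ΔU + W = -4140 J.
State after step 1: P = 542 kPa, V = 11.1 L, T = 334 K.
Step 2 — Adiabatic: T₂/T₁ = (P₂/P₁)^((γ−1)/γ) ⇒ T₂ = 334×(7.70)^0.286 = 598 K; V₂ = 2.58 L.
ΔU = nCvΔT = 2.16×20.8×(598−334) = 11900 J.
Q = 0 for an adiabatic process, so W = −ΔU = -11900 J.
Net over both steps: W = -19800 J, Q = -4140 J, ΔU = 15600 J.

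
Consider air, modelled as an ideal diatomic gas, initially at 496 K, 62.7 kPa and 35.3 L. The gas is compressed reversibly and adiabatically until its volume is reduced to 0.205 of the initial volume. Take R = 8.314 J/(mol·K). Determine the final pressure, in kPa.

577 kPa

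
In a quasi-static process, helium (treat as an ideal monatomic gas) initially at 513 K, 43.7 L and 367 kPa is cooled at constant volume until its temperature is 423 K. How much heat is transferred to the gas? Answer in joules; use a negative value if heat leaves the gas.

-4220 J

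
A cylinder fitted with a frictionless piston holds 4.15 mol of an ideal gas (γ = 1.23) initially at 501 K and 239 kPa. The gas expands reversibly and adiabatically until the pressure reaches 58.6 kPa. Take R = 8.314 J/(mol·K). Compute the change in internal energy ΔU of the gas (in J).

V₁ = nRT₁/P₁ = 4.15×8.314×501/239 = 72.3 L.
Adiabatic: T₂/T₁ = (P₂/P₁)^((γ−1)/γ) ⇒ T₂ = 501×(0.245)^0.187 = 385 K; V₂ = 227 L.
For an ideal gas ΔU = nCvΔT with Cv = R/(γ−1) = 36.1 J/(mol·K).
ΔU = 4.15×36.1×(385−501) = -17400 J.

-17400 J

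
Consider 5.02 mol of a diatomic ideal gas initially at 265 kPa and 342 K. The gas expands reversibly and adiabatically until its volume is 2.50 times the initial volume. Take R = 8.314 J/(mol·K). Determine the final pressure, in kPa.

73.5 kPa

V₁ = nRT₁/P₁ = 5.02×8.314×342/265 = 53.9 L.
Adiabatic: TV^(γ−1) = const ⇒ T₂ = 342×(0.400)^0.400 = 237 K; PV^γ = const ⇒ P₂ = 73.5 kPa.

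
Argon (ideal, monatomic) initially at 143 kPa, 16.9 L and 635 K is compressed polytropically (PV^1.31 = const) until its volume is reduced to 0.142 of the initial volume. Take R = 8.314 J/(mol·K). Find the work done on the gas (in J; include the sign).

n = P₁V₁/(RT₁) = 143×16.9/(8.314×635) = 0.458 mol.
Polytropic n=1.31: T₂ = T₁(V₁/V₂)^(n−1) = 635×(7.04)^0.31 = 1160 K; P₂ = P₁(V₁/V₂)^n = 1840 kPa.
W = (P₁V₁−P₂V₂)/(n−1) = (143×16.9−1840×2.40)/0.31 = -6480 J.
Work done on the gas = −W_by = 6480 J.

6480 J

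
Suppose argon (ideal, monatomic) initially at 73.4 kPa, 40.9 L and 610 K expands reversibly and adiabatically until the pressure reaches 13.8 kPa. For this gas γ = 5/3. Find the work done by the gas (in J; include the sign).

2200 J

n = P₁V₁/(RT₁) = 73.4×40.9/(8.314×610) = 0.592 mol.
Adiabatic: T₂/T₁ = (P₂/P₁)^((γ−1)/γ) ⇒ T₂ = 610×(0.188)^0.400 = 313 K; V₂ = 111 L.
ΔU = nCvΔT = 0.592×12.5×(313−610) = -2200 J.
Q = 0 for an adiabatic process, so W = −ΔU = 2200 J.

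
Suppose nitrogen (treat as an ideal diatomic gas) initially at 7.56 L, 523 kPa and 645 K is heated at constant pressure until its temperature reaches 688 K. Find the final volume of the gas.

8.06 L

Isobaric: P stays 523 kPa; V/T = const ⇒ T₂ = 688 K, V₂ = 8.06 L.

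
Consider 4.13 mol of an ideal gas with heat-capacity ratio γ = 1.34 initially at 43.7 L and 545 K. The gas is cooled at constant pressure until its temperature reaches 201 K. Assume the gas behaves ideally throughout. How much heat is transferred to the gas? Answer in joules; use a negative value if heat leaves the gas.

-46600 J

P₁ = nRT₁/V₁ = 4.13×8.314×545/43.7 = 428 kPa.
Isobaric: P stays 428 kPa; V/T = const ⇒ T₂ = 201 K, V₂ = 16.1 L.
W = PΔV = 428×(16.1−43.7) kPa·L = -11800 J.
ΔU = nCvΔT = 4.13×24.5×(201−545) = -34700 J.
Q = ΔU + W = nCpΔT = -46600 J.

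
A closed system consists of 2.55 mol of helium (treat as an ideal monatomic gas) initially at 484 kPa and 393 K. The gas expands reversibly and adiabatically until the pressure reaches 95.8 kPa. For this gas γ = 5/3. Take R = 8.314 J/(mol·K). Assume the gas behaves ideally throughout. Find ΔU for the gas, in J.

-5960 J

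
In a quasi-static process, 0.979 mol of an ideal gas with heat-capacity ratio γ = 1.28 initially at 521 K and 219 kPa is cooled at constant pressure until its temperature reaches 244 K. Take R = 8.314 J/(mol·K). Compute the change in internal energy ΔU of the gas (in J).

V₁ = nRT₁/P₁ = 0.979×8.314×521/219 = 19.4 L.
Isobaric: P stays 219 kPa; V/T = const ⇒ T₂ = 244 K, V₂ = 9.07 L.
For an ideal gas ΔU = nCvΔT with Cv = R/(γ−1) = 29.7 J/(mol·K).
ΔU = 0.979×29.7×(244−521) = -8050 J.

-8050 J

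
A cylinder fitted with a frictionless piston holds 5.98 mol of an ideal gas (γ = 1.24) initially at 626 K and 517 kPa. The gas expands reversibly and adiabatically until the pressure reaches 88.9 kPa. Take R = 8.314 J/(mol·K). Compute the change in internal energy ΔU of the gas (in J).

-37400 J

V₁ = nRT₁/P₁ = 5.98×8.314×626/517 = 60.2 L.
Adiabatic: T₂/T₁ = (P₂/P₁)^((γ−1)/γ) ⇒ T₂ = 626×(0.172)^0.194 = 445 K; V₂ = 249 L.
For an ideal gas ΔU = nCvΔT with Cv = R/(γ−1) = 34.6 J/(mol·K).
ΔU = 5.98×34.6×(445−626) = -37400 J.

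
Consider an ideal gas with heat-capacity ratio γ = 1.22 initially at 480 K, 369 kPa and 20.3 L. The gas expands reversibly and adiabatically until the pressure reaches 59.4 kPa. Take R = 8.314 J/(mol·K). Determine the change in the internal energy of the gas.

-9550 J

n = P₁V₁/(RT₁) = 369×20.3/(8.314×480) = 1.88 mol.
Adiabatic: T₂/T₁ = (P₂/P₁)^((γ−1)/γ) ⇒ T₂ = 480×(0.161)^0.180 = 345 K; V₂ = 90.7 L.
For an ideal gas ΔU = nCvΔT with Cv = R/(γ−1) = 37.8 J/(mol·K).
ΔU = 1.88×37.8×(345−480) = -9550 J.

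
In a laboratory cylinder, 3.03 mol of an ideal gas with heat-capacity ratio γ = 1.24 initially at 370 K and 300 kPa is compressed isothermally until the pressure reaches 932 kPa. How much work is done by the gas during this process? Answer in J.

V₁ = nRT₁/P₁ = 3.03×8.314×370/300 = 31.1 L.
Isothermal: T stays 370 K; PV = const ⇒ V₂ = 10.0 L, P₂ = 932 kPa.
W = nRT ln(V₂/V₁) = 3.03×8.314×370×ln(0.322) = -10600 J.

-10600 J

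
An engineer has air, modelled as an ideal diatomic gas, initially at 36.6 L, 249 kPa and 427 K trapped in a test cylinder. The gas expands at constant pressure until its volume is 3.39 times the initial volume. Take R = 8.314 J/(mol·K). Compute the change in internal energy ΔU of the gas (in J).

54500 J

n = P₁V₁/(RT₁) = 249×36.6/(8.314×427) = 2.57 mol.
Isobaric: P stays 249 kPa; V/T = const ⇒ T₂ = 1450 K, V₂ = 124 L.
For an ideal gas ΔU = nCvΔT with Cv = (5/2)R = 20.8 J/(mol·K).
ΔU = 2.57×20.8×(1450−427) = 54500 J.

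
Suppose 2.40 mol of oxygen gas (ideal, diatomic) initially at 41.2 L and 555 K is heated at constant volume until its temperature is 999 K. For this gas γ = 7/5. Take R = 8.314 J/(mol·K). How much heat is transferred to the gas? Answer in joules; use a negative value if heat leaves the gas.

22100 J

P₁ = nRT₁/V₁ = 2.40×8.314×555/41.2 = 269 kPa.
Isochoric: V stays 41.2 L; P/T = const ⇒ T₂ = 999 K, P₂ = 484 kPa.
W = 0 (no volume change).
ΔU = nCvΔT = 2.40×20.8×(999−555) = 22100 J.
Q = ΔU = 22100 J.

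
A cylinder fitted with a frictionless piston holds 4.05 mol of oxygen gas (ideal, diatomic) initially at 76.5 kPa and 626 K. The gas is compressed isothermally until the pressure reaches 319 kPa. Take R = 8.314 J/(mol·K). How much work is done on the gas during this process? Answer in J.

V₁ = nRT₁/P₁ = 4.05×8.314×626/76.5 = 276 L.
Isothermal: T stays 626 K; PV = const ⇒ V₂ = 66.1 L, P₂ = 319 kPa.
W = nRT ln(V₂/V₁) = 4.05×8.314×626×ln(0.240) = -30100 J.
Work done on the gas = −W_by = 30100 J.

30100 J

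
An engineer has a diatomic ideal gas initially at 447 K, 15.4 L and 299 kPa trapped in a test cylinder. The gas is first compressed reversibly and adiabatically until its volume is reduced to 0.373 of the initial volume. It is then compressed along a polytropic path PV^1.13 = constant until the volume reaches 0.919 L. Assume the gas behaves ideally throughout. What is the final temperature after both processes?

842 K

n = P₁V₁/(RT₁) = 299×15.4/(8.314×447) = 1.24 mol.
Step 1 — Adiabatic: TV^(γ−1) = const ⇒ T₂ = 447×(2.68)^0.400 = 663 K; PV^γ = const ⇒ P₂ = 1190 kPa.
ΔU = nCvΔT = 1.24×20.8×(663−447) = 5570 J.
Q = 0 for an adiabatic process, so W = −ΔU = -5570 J.
State after step 1: P = 1190 kPa, V = 5.74 L, T = 663 K.
Step 2 — Polytropic n=1.13: T₂ = T₁(V₁/V₂)^(n−1) = 663×(6.25)^0.13 = 842 K; P₂ = P₁(V₁/V₂)^n = 9430 kPa.
W = (P₁V₁−P₂V₂)/(n−1) = (1190×5.74−9430×0.919)/0.13 = -14100 J.
ΔU = nCvΔT = 1.24×20.8×(842−663) = 4590 J.
Q = ΔU + W = -9540 J.
Net over both steps: W = -19700 J, Q = -9540 J, ΔU = 10200 J.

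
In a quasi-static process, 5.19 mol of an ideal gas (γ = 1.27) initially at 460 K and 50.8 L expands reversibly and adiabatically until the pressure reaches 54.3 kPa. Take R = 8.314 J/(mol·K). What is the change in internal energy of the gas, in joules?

P₁ = nRT₁/V₁ = 5.19×8.314×460/50.8 = 391 kPa.
Adiabatic: T₂/T₁ = (P₂/P₁)^((γ−1)/γ) ⇒ T₂ = 460×(0.139)^0.213 = 302 K; V₂ = 240 L.
For an ideal gas ΔU = nCvΔT with Cv = R/(γ−1) = 30.8 J/(mol·K).
ΔU = 5.19×30.8×(302−460) = -25200 J.

-25200 J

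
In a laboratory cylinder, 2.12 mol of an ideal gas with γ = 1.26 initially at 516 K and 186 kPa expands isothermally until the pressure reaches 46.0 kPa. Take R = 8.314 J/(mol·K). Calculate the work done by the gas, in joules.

V₁ = nRT₁/P₁ = 2.12×8.314×516/186 = 48.9 L.
Isothermal: T stays 516 K; PV = const ⇒ V₂ = 198 L, P₂ = 46.0 kPa.
W = nRT ln(V₂/V₁) = 2.12×8.314×516×ln(4.04) = 12700 J.

12700 J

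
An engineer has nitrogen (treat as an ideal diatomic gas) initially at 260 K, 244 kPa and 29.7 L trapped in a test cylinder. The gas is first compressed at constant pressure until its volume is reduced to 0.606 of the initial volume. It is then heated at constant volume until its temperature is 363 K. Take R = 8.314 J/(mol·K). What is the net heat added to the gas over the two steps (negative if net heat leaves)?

n = P₁V₁/(RT₁) = 244×29.7/(8.314×260) = 3.35 mol.
Step 1 — Isobaric: P stays 244 kPa; V/T = const ⇒ T₂ = 158 K, V₂ = 18.0 L.
W = PΔV = 244×(18.0−29.7) kPa·L = -2860 J.
ΔU = nCvΔT = 3.35×20.8×(158−260) = -7140 J.
Q = ΔU + W = nCpΔT = -9990 J.
State after step 1: P = 244 kPa, V = 18.0 L, T = 158 K.
Step 2 — Isochoric: V stays 18.0 L; P/T = const ⇒ T₂ = 363 K, P₂ = 562 kPa.
W = 0 (no volume change).
ΔU = nCvΔT = 3.35×20.8×(363−158) = 14300 J.
Q = ΔU = 14300 J.
Net over both steps: W = -2860 J, Q = 4320 J, ΔU = 7180 J.

4320 J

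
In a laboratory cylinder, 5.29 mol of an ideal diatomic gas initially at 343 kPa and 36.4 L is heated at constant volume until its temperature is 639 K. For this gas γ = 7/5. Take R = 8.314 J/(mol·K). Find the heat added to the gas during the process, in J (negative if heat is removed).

T₁ = P₁V₁/(nR) = 343×36.4/(5.29×8.314) = 284 K.
Isochoric: V stays 36.4 L; P/T = const ⇒ T₂ = 639 K, P₂ = 772 kPa.
W = 0 (no volume change).
ΔU = nCvΔT = 5.29×20.8×(639−284) = 39000 J.
Q = ΔU = 39000 J.

39000 J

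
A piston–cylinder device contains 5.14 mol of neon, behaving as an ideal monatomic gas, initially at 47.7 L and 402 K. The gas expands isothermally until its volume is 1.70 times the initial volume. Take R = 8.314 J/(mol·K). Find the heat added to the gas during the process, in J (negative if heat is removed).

9120 J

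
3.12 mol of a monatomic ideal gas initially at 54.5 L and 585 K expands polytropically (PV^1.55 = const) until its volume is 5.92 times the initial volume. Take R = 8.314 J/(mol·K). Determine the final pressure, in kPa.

P₁ = nRT₁/V₁ = 3.12×8.314×585/54.5 = 278 kPa.
Polytropic n=1.55: T₂ = T₁(V₁/V₂)^(n−1) = 585×(0.169)^0.55 = 220 K; P₂ = P₁(V₁/V₂)^n = 17.7 kPa.

17.7 kPa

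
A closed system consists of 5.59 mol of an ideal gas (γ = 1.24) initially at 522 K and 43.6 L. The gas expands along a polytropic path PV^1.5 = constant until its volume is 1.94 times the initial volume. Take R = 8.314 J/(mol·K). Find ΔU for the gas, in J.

-28500 J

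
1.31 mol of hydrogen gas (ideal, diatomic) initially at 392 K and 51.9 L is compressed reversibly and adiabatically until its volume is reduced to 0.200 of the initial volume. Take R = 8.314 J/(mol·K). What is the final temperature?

746 K

P₁ = nRT₁/V₁ = 1.31×8.314×392/51.9 = 82.3 kPa.
Adiabatic: TV^(γ−1) = const ⇒ T₂ = 392×(5.00)^0.400 = 746 K; PV^γ = const ⇒ P₂ = 783 kPa.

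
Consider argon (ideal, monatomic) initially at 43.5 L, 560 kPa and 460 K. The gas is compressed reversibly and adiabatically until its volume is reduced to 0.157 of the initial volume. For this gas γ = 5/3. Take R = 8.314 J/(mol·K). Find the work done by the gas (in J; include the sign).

-89000 J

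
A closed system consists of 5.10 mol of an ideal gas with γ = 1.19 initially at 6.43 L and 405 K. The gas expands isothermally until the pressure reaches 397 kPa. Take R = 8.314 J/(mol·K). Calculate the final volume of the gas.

P₁ = nRT₁/V₁ = 5.10×8.314×405/6.43 = 2670 kPa.
Isothermal: T stays 405 K; PV = const ⇒ V₂ = 43.3 L, P₂ = 397 kPa.

43.3 L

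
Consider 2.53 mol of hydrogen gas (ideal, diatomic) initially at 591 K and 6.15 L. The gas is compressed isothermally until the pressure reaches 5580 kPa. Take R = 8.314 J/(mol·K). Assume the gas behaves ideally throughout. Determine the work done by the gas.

-12600 J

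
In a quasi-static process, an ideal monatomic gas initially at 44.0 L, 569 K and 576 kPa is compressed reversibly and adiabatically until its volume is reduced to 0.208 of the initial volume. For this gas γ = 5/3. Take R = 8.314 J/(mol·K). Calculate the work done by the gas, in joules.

-70300 J

n = P₁V₁/(RT₁) = 576×44.0/(8.314×569) = 5.36 mol.
Adiabatic: TV^(γ−1) = const ⇒ T₂ = 569×(4.81)^0.667 = 1620 K; PV^γ = const ⇒ P₂ = 7890 kPa.
ΔU = nCvΔT = 5.36×12.5×(1620−569) = 70300 J.
Q = 0 for an adiabatic process, so W = −ΔU = -70300 J.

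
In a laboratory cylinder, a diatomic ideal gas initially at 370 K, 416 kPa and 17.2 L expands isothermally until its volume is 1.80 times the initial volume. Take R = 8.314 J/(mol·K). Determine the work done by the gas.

n = P₁V₁/(RT₁) = 416×17.2/(8.314×370) = 2.33 mol.
Isothermal: T stays 370 K; PV = const ⇒ V₂ = 31.0 L, P₂ = 231 kPa.
W = nRT ln(V₂/V₁) = 2.33×8.314×370×ln(1.80) = 4210 J.

4210 J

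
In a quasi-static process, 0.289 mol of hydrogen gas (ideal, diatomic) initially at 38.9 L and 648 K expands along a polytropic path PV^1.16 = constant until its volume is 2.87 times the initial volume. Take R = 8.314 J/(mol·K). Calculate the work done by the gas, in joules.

P₁ = nRT₁/V₁ = 0.289×8.314×648/38.9 = 40.0 kPa.
Polytropic n=1.16: T₂ = T₁(V₁/V₂)^(n−1) = 648×(0.348)^0.16 = 547 K; P₂ = P₁(V₁/V₂)^n = 11.8 kPa.
W = (P₁V₁−P₂V₂)/(n−1) = (40.0×38.9−11.8×112)/0.16 = 1510 J.

1510 J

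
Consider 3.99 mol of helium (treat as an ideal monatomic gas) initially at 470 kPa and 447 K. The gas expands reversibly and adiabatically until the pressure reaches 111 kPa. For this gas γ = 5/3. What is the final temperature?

251 K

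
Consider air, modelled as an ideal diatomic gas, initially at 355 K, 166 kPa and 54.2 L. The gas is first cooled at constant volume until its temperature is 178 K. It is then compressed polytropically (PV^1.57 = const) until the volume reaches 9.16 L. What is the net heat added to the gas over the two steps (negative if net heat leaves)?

-5310 J

n = P₁V₁/(RT₁) = 166×54.2/(8.314×355) = 3.05 mol.
Step 1 — Isochoric: V stays 54.2 L; P/T = const ⇒ T₂ = 178 K, P₂ = 83.2 kPa.
W = 0 (no volume change).
ΔU = nCvΔT = 3.05×20.8×(178−355) = -11200 J.
Q = ΔU = -11200 J.
State after step 1: P = 83.2 kPa, V = 54.2 L, T = 178 K.
Step 2 — Polytropic n=1.57: T₂ = T₁(V₁/V₂)^(n−1) = 178×(5.92)^0.57 = 490 K; P₂ = P₁(V₁/V₂)^n = 1360 kPa.
W = (P₁V₁−P₂V₂)/(n−1) = (83.2×54.2−1360×9.16)/0.57 = -13900 J.
ΔU = nCvΔT = 3.05×20.8×(490−178) = 19800 J.
Q = ΔU + W = 5900 J.
Net over both steps: W = -13900 J, Q = -5310 J, ΔU = 8580 J.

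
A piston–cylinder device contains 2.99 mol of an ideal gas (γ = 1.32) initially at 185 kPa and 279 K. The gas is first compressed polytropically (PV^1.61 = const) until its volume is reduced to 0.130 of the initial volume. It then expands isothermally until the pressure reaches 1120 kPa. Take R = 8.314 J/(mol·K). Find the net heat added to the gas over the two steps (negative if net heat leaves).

61200 J

V₁ = nRT₁/P₁ = 2.99×8.314×279/185 = 37.5 L.
Step 1 — Polytropic n=1.61: T₂ = T₁(V₁/V₂)^(n−1) = 279×(7.69)^0.61 = 968 K; P₂ = P₁(V₁/V₂)^n = 4940 kPa.
W = (P₁V₁−P₂V₂)/(n−1) = (185×37.5−4940×4.87)/0.61 = -28100 J.
ΔU = nCvΔT = 2.99×26.0×(968−279) = 53600 J.
Q = ΔU + W = 25500 J.
State after step 1: P = 4940 kPa, V = 4.87 L, T = 968 K.
Step 2 — Isothermal: T stays 968 K; PV = const ⇒ V₂ = 21.5 L, P₂ = 1120 kPa.
ΔU = 0 (ideal gas, T constant).
W = nRT ln(V₂/V₁) = 2.99×8.314×968×ln(4.41) = 35700 J.
Q = ΔU + W = 35700 J.
Net over both steps: W = 7630 J, Q = 61200 J, ΔU = 53600 J.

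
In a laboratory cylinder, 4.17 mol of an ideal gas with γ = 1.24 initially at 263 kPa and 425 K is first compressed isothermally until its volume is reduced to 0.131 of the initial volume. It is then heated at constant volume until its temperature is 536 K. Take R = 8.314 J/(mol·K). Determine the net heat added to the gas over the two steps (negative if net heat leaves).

V₁ = nRT₁/P₁ = 4.17×8.314×425/263 = 56.0 L.
Step 1 — Isothermal: T stays 425 K; PV = const ⇒ V₂ = 7.34 L, P₂ = 2010 kPa.
ΔU = 0 (ideal gas, T constant).
W = nRT ln(V₂/V₁) = 4.17×8.314×425×ln(0.131) = -29900 J.
Q = ΔU + W = -29900 J.
State after step 1: P = 2010 kPa, V = 7.34 L, T = 425 K.
Step 2 — Isochoric: V stays 7.34 L; P/T = const ⇒ T₂ = 536 K, P₂ = 2530 kPa.
W = 0 (no volume change).
ΔU = nCvΔT = 4.17×34.6×(536−425) = 16000 J.
Q = ΔU = 16000 J.
Net over both steps: W = -29900 J, Q = -13900 J, ΔU = 16000 J.

-13900 J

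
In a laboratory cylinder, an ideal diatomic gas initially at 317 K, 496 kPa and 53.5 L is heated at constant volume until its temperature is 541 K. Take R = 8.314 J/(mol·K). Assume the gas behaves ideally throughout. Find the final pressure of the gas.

846 kPa

Isochoric: V stays 53.5 L; P/T = const ⇒ T₂ = 541 K, P₂ = 846 kPa.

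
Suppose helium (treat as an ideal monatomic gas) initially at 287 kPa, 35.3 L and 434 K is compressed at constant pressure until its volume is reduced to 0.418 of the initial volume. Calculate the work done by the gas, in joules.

-5900 J

n = P₁V₁/(RT₁) = 287×35.3/(8.314×434) = 2.81 mol.
Isobaric: P stays 287 kPa; V/T = const ⇒ T₂ = 181 K, V₂ = 14.8 L.
W = PΔV = 287×(14.8−35.3) kPa·L = -5900 J.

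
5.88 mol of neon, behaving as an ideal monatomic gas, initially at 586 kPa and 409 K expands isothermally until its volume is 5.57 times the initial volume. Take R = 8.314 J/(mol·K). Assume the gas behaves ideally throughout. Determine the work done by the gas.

34300 J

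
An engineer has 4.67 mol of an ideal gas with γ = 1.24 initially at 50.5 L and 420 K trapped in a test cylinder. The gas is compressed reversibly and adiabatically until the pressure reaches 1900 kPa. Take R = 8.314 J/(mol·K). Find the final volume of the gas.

12.1 L

P₁ = nRT₁/V₁ = 4.67×8.314×420/50.5 = 323 kPa.
Adiabatic: T₂/T₁ = (P₂/P₁)^((γ−1)/γ) ⇒ T₂ = 420×(5.88)^0.194 = 592 K; V₂ = 12.1 L.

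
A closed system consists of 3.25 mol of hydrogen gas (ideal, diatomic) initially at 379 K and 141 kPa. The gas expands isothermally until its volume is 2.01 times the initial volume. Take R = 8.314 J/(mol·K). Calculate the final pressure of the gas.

70.1 kPa

V₁ = nRT₁/P₁ = 3.25×8.314×379/141 = 72.6 L.
Isothermal: T stays 379 K; PV = const ⇒ V₂ = 146 L, P₂ = 70.1 kPa.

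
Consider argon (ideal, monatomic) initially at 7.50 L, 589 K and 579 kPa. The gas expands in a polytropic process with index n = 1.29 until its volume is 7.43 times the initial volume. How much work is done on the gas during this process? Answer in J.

-6600 J

n = P₁V₁/(RT₁) = 579×7.50/(8.314×589) = 0.887 mol.
Polytropic n=1.29: T₂ = T₁(V₁/V₂)^(n−1) = 589×(0.135)^0.29 = 329 K; P₂ = P₁(V₁/V₂)^n = 43.6 kPa.
W = (P₁V₁−P₂V₂)/(n−1) = (579×7.50−43.6×55.7)/0.29 = 6600 J.
Work done on the gas = −W_by = -6600 J.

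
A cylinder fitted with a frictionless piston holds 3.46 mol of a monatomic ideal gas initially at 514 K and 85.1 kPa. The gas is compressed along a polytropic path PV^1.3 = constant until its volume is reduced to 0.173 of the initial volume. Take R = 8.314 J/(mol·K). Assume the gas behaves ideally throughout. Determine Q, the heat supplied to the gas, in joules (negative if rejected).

-18800 J

V₁ = nRT₁/P₁ = 3.46×8.314×514/85.1 = 174 L.
Polytropic n=1.3: T₂ = T₁(V₁/V₂)^(n−1) = 514×(5.78)^0.30 = 870 K; P₂ = P₁(V₁/V₂)^n = 833 kPa.
W = (P₁V₁−P₂V₂)/(n−1) = (85.1×174−833×30.1)/0.30 = -34100 J.
ΔU = nCvΔT = 3.46×12.5×(870−514) = 15400 J.
Q = ΔU + W = -18800 J.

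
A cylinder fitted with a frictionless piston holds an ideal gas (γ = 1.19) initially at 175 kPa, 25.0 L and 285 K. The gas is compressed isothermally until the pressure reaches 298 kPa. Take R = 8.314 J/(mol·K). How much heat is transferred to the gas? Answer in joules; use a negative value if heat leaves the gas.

-2330 J

n = P₁V₁/(RT₁) = 175×25.0/(8.314×285) = 1.85 mol.
Isothermal: T stays 285 K; PV = const ⇒ V₂ = 14.7 L, P₂ = 298 kPa.
ΔU = 0 (ideal gas, T constant).
W = nRT ln(V₂/V₁) = 1.85×8.314×285×ln(0.587) = -2330 J.
Q = ΔU + W = -2330 J.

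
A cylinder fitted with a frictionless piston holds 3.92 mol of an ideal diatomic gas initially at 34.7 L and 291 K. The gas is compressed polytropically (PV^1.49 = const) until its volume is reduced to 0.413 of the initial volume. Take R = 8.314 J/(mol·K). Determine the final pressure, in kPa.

1020 kPa

P₁ = nRT₁/V₁ = 3.92×8.314×291/34.7 = 273 kPa.
Polytropic n=1.49: T₂ = T₁(V₁/V₂)^(n−1) = 291×(2.42)^0.49 = 449 K; P₂ = P₁(V₁/V₂)^n = 1020 kPa.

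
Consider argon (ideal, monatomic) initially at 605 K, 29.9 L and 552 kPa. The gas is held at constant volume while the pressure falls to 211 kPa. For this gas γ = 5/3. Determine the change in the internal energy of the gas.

n = P₁V₁/(RT₁) = 552×29.9/(8.314×605) = 3.28 mol.
Isochoric: V stays 29.9 L; P/T = const ⇒ T₂ = 231 K, P₂ = 211 kPa.
For an ideal gas ΔU = nCvΔT with Cv = (3/2)R = 12.5 J/(mol·K).
ΔU = 3.28×12.5×(231−605) = -15300 J.

-15300 J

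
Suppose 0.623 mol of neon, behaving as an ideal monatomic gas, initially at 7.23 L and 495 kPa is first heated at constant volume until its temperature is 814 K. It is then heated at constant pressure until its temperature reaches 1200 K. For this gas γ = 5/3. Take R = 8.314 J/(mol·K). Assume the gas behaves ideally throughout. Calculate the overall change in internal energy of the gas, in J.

3960 J

T₁ = P₁V₁/(nR) = 495×7.23/(0.623×8.314) = 691 K.
Step 1 — Isochoric: V stays 7.23 L; P/T = const ⇒ T₂ = 814 K, P₂ = 583 kPa.
W = 0 (no volume change).
ΔU = nCvΔT = 0.623×12.5×(814−691) = 956 J.
Q = ΔU = 956 J.
State after step 1: P = 583 kPa, V = 7.23 L, T = 814 K.
Step 2 — Isobaric: P stays 583 kPa; V/T = const ⇒ T₂ = 1200 K, V₂ = 10.7 L.
W = PΔV = 583×(10.7−7.23) kPa·L = 2000 J.
ΔU = nCvΔT = 0.623×12.5×(1200−814) = 3000 J.
Q = ΔU + W = nCpΔT = 5000 J.
Net over both steps: W = 2000 J, Q = 5950 J, ΔU = 3960 J.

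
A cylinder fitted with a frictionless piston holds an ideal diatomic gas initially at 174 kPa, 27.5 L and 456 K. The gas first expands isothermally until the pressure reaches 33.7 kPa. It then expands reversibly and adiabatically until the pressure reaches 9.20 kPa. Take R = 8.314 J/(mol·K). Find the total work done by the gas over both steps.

n = P₁V₁/(RT₁) = 174×27.5/(8.314×456) = 1.26 mol.
Step 1 — Isothermal: T stays 456 K; PV = const ⇒ V₂ = 142 L, P₂ = 33.7 kPa.
ΔU = 0 (ideal gas, T constant).
W = nRT ln(V₂/V₁) = 1.26×8.314×456×ln(5.16) = 7850 J.
Q = ΔU + W = 7850 J.
State after step 1: P = 33.7 kPa, V = 142 L, T = 456 K.
Step 2 — Adiabatic: T₂/T₁ = (P₂/P₁)^((γ−1)/γ) ⇒ T₂ = 456×(0.273)^0.286 = 315 K; V₂ = 359 L.
ΔU = nCvΔT = 1.26×20.8×(315−456) = -3710 J.
Q = 0 for an adiabatic process, so W = −ΔU = 3710 J.
Net over both steps: W = 11600 J, Q = 7850 J, ΔU = -3710 J.

11600 J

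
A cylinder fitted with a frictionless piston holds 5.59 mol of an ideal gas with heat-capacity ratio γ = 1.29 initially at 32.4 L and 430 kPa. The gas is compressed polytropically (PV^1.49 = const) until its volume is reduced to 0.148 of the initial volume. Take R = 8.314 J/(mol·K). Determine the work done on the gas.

44100 J

T₁ = P₁V₁/(nR) = 430×32.4/(5.59×8.314) = 300 K.
Polytropic n=1.49: T₂ = T₁(V₁/V₂)^(n−1) = 300×(6.76)^0.49 = 764 K; P₂ = P₁(V₁/V₂)^n = 7410 kPa.
W = (P₁V₁−P₂V₂)/(n−1) = (430×32.4−7410×4.80)/0.49 = -44100 J.
Work done on the gas = −W_by = 44100 J.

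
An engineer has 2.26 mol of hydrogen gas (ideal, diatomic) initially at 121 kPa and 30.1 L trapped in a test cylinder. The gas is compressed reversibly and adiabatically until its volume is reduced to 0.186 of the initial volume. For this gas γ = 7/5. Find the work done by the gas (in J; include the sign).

-8740 J

T₁ = P₁V₁/(nR) = 121×30.1/(2.26×8.314) = 194 K.
Adiabatic: TV^(γ−1) = const ⇒ T₂ = 194×(5.38)^0.400 = 380 K; PV^γ = const ⇒ P₂ = 1270 kPa.
ΔU = nCvΔT = 2.26×20.8×(380−194) = 8740 J.
Q = 0 for an adiabatic process, so W = −ΔU = -8740 J.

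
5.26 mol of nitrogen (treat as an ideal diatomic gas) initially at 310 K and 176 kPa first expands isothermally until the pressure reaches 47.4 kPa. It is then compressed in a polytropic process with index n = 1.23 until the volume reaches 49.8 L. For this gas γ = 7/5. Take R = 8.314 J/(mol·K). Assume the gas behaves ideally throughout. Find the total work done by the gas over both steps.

V₁ = nRT₁/P₁ = 5.26×8.314×310/176 = 77.0 L.
Step 1 — Isothermal: T stays 310 K; PV = const ⇒ V₂ = 286 L, P₂ = 47.4 kPa.
ΔU = 0 (ideal gas, T constant).
W = nRT ln(V₂/V₁) = 5.26×8.314×310×ln(3.71) = 17800 J.
Q = ΔU + W = 17800 J.
State after step 1: P = 47.4 kPa, V = 286 L, T = 310 K.
Step 2 — Polytropic n=1.23: T₂ = T₁(V₁/V₂)^(n−1) = 310×(5.74)^0.23 = 463 K; P₂ = P₁(V₁/V₂)^n = 407 kPa.
W = (P₁V₁−P₂V₂)/(n−1) = (47.4×286−407×49.8)/0.23 = -29200 J.
ΔU = nCvΔT = 5.26×20.8×(463−310) = 16800 J.
Q = ΔU + W = -12400 J.
Net over both steps: W = -11400 J, Q = 5390 J, ΔU = 16800 J.

-11400 J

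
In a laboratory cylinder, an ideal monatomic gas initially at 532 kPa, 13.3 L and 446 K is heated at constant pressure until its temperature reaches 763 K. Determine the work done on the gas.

n = P₁V₁/(RT₁) = 532×13.3/(8.314×446) = 1.91 mol.
Isobaric: P stays 532 kPa; V/T = const ⇒ T₂ = 763 K, V₂ = 22.8 L.
W = PΔV = 532×(22.8−13.3) kPa·L = 5030 J.
Work done on the gas = −W_by = -5030 J.

-5030 J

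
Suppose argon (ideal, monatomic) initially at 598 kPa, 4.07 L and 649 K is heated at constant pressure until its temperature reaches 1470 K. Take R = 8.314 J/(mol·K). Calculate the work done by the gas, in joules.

3080 J

n = P₁V₁/(RT₁) = 598×4.07/(8.314×649) = 0.451 mol.
Isobaric: P stays 598 kPa; V/T = const ⇒ T₂ = 1470 K, V₂ = 9.22 L.
W = PΔV = 598×(9.22−4.07) kPa·L = 3080 J.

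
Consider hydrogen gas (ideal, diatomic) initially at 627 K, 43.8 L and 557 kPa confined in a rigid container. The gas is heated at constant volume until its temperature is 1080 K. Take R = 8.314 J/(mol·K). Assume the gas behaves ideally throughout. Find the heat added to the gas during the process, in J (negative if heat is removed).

n = P₁V₁/(RT₁) = 557×43.8/(8.314×627) = 4.68 mol.
Isochoric: V stays 43.8 L; P/T = const ⇒ T₂ = 1080 K, P₂ = 959 kPa.
W = 0 (no volume change).
ΔU = nCvΔT = 4.68×20.8×(1080−627) = 44100 J.
Q = ΔU = 44100 J.

44100 J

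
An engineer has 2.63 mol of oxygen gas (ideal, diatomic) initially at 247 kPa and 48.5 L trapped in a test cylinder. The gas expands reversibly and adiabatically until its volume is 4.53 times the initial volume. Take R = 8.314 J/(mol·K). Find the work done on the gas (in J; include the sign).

T₁ = P₁V₁/(nR) = 247×48.5/(2.63×8.314) = 548 K.
Adiabatic: TV^(γ−1) = const ⇒ T₂ = 548×(0.221)^0.400 = 299 K; PV^γ = const ⇒ P₂ = 29.8 kPa.
ΔU = nCvΔT = 2.63×20.8×(299−548) = -13600 J.
Q = 0 for an adiabatic process, so W = −ΔU = 13600 J.
Work done on the gas = −W_by = -13600 J.

-13600 J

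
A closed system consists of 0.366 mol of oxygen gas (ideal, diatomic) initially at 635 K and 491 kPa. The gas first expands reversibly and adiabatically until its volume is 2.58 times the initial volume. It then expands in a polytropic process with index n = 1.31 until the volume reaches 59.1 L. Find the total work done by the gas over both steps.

V₁ = nRT₁/P₁ = 0.366×8.314×635/491 = 3.94 L.
Step 1 — Adiabatic: TV^(γ−1) = const ⇒ T₂ = 635×(0.388)^0.400 = 435 K; PV^γ = const ⇒ P₂ = 130 kPa.
ΔU = nCvΔT = 0.366×20.8×(435−635) = -1520 J.
Q = 0 for an adiabatic process, so W = −ΔU = 1520 J.
State after step 1: P = 130 kPa, V = 10.2 L, T = 435 K.
Step 2 — Polytropic n=1.31: T₂ = T₁(V₁/V₂)^(n−1) = 435×(0.172)^0.31 = 252 K; P₂ = P₁(V₁/V₂)^n = 13.0 kPa.
W = (P₁V₁−P₂V₂)/(n−1) = (130×10.2−13.0×59.1)/0.31 = 1800 J.
ΔU = nCvΔT = 0.366×20.8×(252−435) = -1390 J.
Q = ΔU + W = 404 J.
Net over both steps: W = 3320 J, Q = 404 J, ΔU = -2920 J.

3320 J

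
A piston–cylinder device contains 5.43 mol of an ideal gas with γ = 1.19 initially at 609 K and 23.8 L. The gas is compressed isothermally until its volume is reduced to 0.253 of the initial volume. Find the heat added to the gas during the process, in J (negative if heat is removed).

-37800 J

P₁ = nRT₁/V₁ = 5.43×8.314×609/23.8 = 1160 kPa.
Isothermal: T stays 609 K; PV = const ⇒ V₂ = 6.02 L, P₂ = 4570 kPa.
ΔU = 0 (ideal gas, T constant).
W = nRT ln(V₂/V₁) = 5.43×8.314×609×ln(0.253) = -37800 J.
Q = ΔU + W = -37800 J.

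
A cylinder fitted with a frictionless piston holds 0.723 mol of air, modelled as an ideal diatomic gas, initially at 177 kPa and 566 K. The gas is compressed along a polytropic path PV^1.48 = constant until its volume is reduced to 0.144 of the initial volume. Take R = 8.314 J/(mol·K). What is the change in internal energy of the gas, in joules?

V₁ = nRT₁/P₁ = 0.723×8.314×566/177 = 19.2 L.
Polytropic n=1.48: T₂ = T₁(V₁/V₂)^(n−1) = 566×(6.94)^0.48 = 1430 K; P₂ = P₁(V₁/V₂)^n = 3120 kPa.
For an ideal gas ΔU = nCvΔT with Cv = (5/2)R = 20.8 J/(mol·K).
ΔU = 0.723×20.8×(1430−566) = 13100 J.

13100 J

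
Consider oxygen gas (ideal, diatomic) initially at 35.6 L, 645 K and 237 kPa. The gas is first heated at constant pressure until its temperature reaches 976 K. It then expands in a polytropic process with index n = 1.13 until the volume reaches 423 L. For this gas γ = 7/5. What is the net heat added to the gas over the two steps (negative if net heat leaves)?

n = P₁V₁/(RT₁) = 237×35.6/(8.314×645) = 1.57 mol.
Step 1 — Isobaric: P stays 237 kPa; V/T = const ⇒ T₂ = 976 K, V₂ = 53.9 L.
W = PΔV = 237×(53.9−35.6) kPa·L = 4330 J.
ΔU = nCvΔT = 1.57×20.8×(976−645) = 10800 J.
Q = ΔU + W = nCpΔT = 15200 J.
State after step 1: P = 237 kPa, V = 53.9 L, T = 976 K.
Step 2 — Polytropic n=1.13: T₂ = T₁(V₁/V₂)^(n−1) = 976×(0.127)^0.13 = 747 K; P₂ = P₁(V₁/V₂)^n = 23.1 kPa.
W = (P₁V₁−P₂V₂)/(n−1) = (237×53.9−23.1×423)/0.13 = 23100 J.
ΔU = nCvΔT = 1.57×20.8×(747−976) = -7500 J.
Q = ΔU + W = 15600 J.
Net over both steps: W = 27400 J, Q = 30700 J, ΔU = 3320 J.

30700 J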